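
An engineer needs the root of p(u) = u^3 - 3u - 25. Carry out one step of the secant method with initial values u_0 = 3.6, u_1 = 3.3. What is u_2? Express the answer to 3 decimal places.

3.268

p(3.6) = 10.85600, p(3.3) = 1.03700
u_2 = 3.30000 − 1.03700·(3.30000 − 3.60000) / (1.03700 − 10.85600) = 3.30000 − (-0.31110)/(-9.81900) = 3.26832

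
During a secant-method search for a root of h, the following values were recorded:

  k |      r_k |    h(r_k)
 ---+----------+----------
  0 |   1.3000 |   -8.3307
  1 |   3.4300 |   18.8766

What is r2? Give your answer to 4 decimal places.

r2 = 3.4300 − 18.8766·(3.4300 − 1.3000) / (18.8766 − (-8.3307))
   = 3.4300 − (40.207158)/(27.207300) = 1.952192

1.9522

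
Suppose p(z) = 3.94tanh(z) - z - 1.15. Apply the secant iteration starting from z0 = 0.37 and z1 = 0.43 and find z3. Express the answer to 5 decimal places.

p(0.37) = -0.1252727, p(0.43) = 0.0169660
z2 = 0.4300000 − 0.0169660·(0.4300000 − 0.3700000) / (0.0169660 − (-0.1252727)) = 0.4300000 − (0.0010180)/(0.1422386) = 0.4228433
p(0.4228433) = 0.0004896
z3 = 0.4228433 − 0.0004896·(0.4228433 − 0.4300000) / (0.0004896 − 0.0169660) = 0.4228433 − (-0.0000035)/(-0.0164764) = 0.4226307

0.42263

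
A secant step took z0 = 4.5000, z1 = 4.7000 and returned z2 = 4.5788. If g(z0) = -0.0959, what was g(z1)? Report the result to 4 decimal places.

0.1475

The secant line through (4.5000, -0.0959) and (4.7000, g(z1)) crosses zero at z2 = 4.5788.
So (4.5000, -0.0959), (4.7000, g(z1)), (4.5788, 0) are collinear:
g(z1) = -0.0959 · (4.7000 − 4.5788) / (4.5000 − 4.5788) = -0.0959 · (0.121200)/(-0.078800) = 0.147501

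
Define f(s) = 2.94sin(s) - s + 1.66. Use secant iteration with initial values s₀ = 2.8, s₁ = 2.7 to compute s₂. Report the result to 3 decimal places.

2.758

f(2.8) = -0.15513, f(2.7) = 0.21650
s₂ = 2.70000 − 0.21650·(2.70000 − 2.80000) / (0.21650 − (-0.15513)) = 2.70000 − (-0.02165)/(0.37163) = 2.75826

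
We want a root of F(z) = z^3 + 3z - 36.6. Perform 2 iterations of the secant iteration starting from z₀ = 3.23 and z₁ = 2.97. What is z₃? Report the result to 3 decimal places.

3.020

F(3.23) = 6.78827, F(2.97) = -1.49193
z₂ = 2.97000 − (-1.49193)·(2.97000 − 3.23000) / (-1.49193 − 6.78827) = 2.97000 − (0.38790)/(-8.28019) = 3.01685
F(3.01685) = -0.09204
z₃ = 3.01685 − (-0.09204)·(3.01685 − 2.97000) / (-0.09204 − (-1.49193)) = 3.01685 − (-0.00431)/(1.39989) = 3.01993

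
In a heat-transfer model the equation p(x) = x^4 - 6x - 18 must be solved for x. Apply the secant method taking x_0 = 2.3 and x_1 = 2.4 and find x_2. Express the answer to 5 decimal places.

2.38307

p(2.3) = -3.8159000, p(2.4) = 0.7776000
x_2 = 2.4000000 − 0.7776000·(2.4000000 − 2.3000000) / (0.7776000 − (-3.8159000)) = 2.4000000 − (0.0777600)/(4.5935000) = 2.3830717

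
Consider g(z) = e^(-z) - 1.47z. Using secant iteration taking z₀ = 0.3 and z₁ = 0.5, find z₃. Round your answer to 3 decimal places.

0.439

g(0.3) = 0.29982, g(0.5) = -0.12847
z₂ = 0.50000 − (-0.12847)·(0.50000 − 0.30000) / (-0.12847 − 0.29982) = 0.50000 − (-0.02569)/(-0.42829) = 0.44001
g(0.44001) = -0.00278
z₃ = 0.44001 − (-0.00278)·(0.44001 − 0.50000) / (-0.00278 − (-0.12847)) = 0.44001 − (0.00017)/(0.12569) = 0.43868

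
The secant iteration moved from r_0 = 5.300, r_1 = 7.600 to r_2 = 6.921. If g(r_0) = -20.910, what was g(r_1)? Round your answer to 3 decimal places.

The secant line through (5.300, -20.910) and (7.600, g(r_1)) crosses zero at r_2 = 6.921.
So (5.300, -20.910), (7.600, g(r_1)), (6.921, 0) are collinear:
g(r_1) = -20.910 · (7.600 − 6.921) / (5.300 − 6.921) = -20.910 · (0.67900)/(-1.62100) = 8.75872

8.759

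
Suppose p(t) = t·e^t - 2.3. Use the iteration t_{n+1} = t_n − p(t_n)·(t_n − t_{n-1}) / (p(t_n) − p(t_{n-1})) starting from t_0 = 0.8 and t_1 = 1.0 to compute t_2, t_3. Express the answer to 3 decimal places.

p(0.8) = -0.51957, p(1.0) = 0.41828
t_2 = 1.00000 − 0.41828·(1.00000 − 0.80000) / (0.41828 − (-0.51957)) = 1.00000 − (0.08366)/(0.93785) = 0.91080
p(0.91080) = -0.03547
t_3 = 0.91080 − (-0.03547)·(0.91080 − 1.00000) / (-0.03547 − 0.41828) = 0.91080 − (0.00316)/(-0.45375) = 0.91777

0.911, 0.918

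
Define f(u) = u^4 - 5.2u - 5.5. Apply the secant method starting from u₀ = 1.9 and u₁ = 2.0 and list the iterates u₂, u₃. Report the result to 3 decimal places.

1.996, 1.996

f(1.9) = -2.34790, f(2.0) = 0.10000
u₂ = 2.00000 − 0.10000·(2.00000 − 1.90000) / (0.10000 − (-2.34790)) = 2.00000 − (0.01000)/(2.44790) = 1.99591
f(1.99591) = -0.00908
u₃ = 1.99591 − (-0.00908)·(1.99591 − 2.00000) / (-0.00908 − 0.10000) = 1.99591 − (0.00004)/(-0.10908) = 1.99625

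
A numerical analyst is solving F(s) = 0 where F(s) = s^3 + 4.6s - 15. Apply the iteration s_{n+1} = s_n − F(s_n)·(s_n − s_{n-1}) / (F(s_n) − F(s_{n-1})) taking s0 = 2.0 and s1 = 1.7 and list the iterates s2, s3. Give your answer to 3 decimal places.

1.852, 1.861

F(2.0) = 2.20000, F(1.7) = -2.26700
s2 = 1.70000 − (-2.26700)·(1.70000 − 2.00000) / (-2.26700 − 2.20000) = 1.70000 − (0.68010)/(-4.46700) = 1.85225
F(1.85225) = -0.12490
s3 = 1.85225 − (-0.12490)·(1.85225 − 1.70000) / (-0.12490 − (-2.26700)) = 1.85225 − (-0.01902)/(2.14210) = 1.86113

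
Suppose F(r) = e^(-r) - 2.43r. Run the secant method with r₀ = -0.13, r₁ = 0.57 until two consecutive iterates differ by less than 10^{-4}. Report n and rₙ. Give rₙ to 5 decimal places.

n = 5, rₙ = 0.30373

F(-0.13) = 1.4547284, F(0.57) = -0.8195746
r₂ = 0.5700000 − (-0.8195746)·(0.7000000)/(-2.2743029) = 0.3177459;  |Δ| = 0.2522541
F(0.3177459) = -0.0443349
r₃ = 0.3177459 − (-0.0443349)·(-0.2522541)/(0.7752397) = 0.3033199;  |Δ| = 0.0144261
F(0.3033199) = 0.0012957
r₄ = 0.3033199 − 0.0012957·(-0.0144261)/(0.0456306) = 0.3037295;  |Δ| = 0.0004096
F(0.3037295) = -0.0000021
r₅ = 0.3037295 − (-0.0000021)·(0.0004096)/(-0.0012978) = 0.3037288;  |Δ| = 0.0000007
|r₅ − r₄| = 0.0000007 < 10^{-4}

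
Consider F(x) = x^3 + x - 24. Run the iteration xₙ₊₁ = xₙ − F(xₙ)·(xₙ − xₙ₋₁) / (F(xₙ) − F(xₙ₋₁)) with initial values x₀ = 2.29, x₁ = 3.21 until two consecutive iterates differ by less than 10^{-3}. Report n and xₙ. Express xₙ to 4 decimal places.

F(2.29) = -9.701011, F(3.21) = 12.286161
x₂ = 3.210000 − 12.286161·(0.920000)/(21.987172) = 2.695915;  |Δ| = 0.514085
F(2.695915) = -1.710281
x₃ = 2.695915 − (-1.710281)·(-0.514085)/(-13.996442) = 2.758733;  |Δ| = 0.062818
F(2.758733) = -0.245623
x₄ = 2.758733 − (-0.245623)·(0.062818)/(1.464659) = 2.769268;  |Δ| = 0.010535
F(2.769268) = 0.006355
x₅ = 2.769268 − 0.006355·(0.010535)/(0.251978) = 2.769002;  |Δ| = 0.000266
|x₅ − x₄| = 0.000266 < 10^{-3}

n = 5, xₙ = 2.7690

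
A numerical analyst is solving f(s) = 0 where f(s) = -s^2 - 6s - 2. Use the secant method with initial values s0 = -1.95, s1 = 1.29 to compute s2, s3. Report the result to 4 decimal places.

-0.8456, -0.4796

f(-1.95) = 5.897500, f(1.29) = -11.404100
s2 = 1.290000 − (-11.404100)·(1.290000 − (-1.950000)) / (-11.404100 − 5.897500) = 1.290000 − (-36.949284)/(-17.301600) = -0.845599
f(-0.845599) = 2.358557
s3 = -0.845599 − 2.358557·(-0.845599 − 1.290000) / (2.358557 − (-11.404100)) = -0.845599 − (-5.036933)/(13.762657) = -0.479614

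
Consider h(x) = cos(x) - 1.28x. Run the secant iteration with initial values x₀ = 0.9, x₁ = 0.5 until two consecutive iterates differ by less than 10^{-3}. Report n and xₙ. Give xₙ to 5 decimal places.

n = 4, xₙ = 0.63087

h(0.9) = -0.5303900, h(0.5) = 0.2375826
x₂ = 0.5000000 − 0.2375826·(-0.4000000)/(0.7679726) = 0.6237453;  |Δ| = 0.1237453
h(0.6237453) = 0.0133026
x₃ = 0.6237453 − 0.0133026·(0.1237453)/(-0.2242800) = 0.6310850;  |Δ| = 0.0073396
h(0.6310850) = -0.0004009
x₄ = 0.6310850 − (-0.0004009)·(0.0073396)/(-0.0137035) = 0.6308702;  |Δ| = 0.0002147
|x₄ − x₃| = 0.0002147 < 10^{-3}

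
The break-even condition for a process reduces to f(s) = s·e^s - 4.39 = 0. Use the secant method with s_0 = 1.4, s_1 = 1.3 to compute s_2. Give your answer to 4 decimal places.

1.2581

f(1.4) = 1.287280, f(1.3) = 0.380086
s_2 = 1.300000 − 0.380086·(1.300000 − 1.400000) / (0.380086 − 1.287280) = 1.300000 − (-0.038009)/(-0.907194) = 1.258103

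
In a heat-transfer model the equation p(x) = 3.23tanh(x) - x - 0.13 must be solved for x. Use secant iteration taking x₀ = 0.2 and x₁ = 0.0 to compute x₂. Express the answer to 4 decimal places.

p(0.2) = 0.307522, p(0.0) = -0.130000
x₂ = 0.000000 − (-0.130000)·(0.000000 − 0.200000) / (-0.130000 − 0.307522) = 0.000000 − (0.026000)/(-0.437522) = 0.059426

0.0594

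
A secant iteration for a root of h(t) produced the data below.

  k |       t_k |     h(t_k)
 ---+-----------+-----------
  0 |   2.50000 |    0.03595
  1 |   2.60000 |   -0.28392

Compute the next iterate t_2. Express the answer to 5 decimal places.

2.51124

t_2 = 2.60000 − (-0.28392)·(2.60000 − 2.50000) / (-0.28392 − 0.03595)
   = 2.60000 − (-0.0283920)/(-0.3198700) = 2.5112389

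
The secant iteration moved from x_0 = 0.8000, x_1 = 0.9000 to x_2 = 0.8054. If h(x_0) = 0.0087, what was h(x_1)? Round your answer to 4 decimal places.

-0.1524

The secant line through (0.8000, 0.0087) and (0.9000, h(x_1)) crosses zero at x_2 = 0.8054.
So (0.8000, 0.0087), (0.9000, h(x_1)), (0.8054, 0) are collinear:
h(x_1) = 0.0087 · (0.9000 − 0.8054) / (0.8000 − 0.8054) = 0.0087 · (0.094600)/(-0.005400) = -0.152411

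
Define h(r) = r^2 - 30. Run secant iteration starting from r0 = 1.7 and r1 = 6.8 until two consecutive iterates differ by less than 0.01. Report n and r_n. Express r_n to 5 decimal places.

n = 5, r_n = 5.47720

h(1.7) = -27.1100000, h(6.8) = 16.2400000
r2 = 6.8000000 − 16.2400000·(5.1000000)/(43.3500000) = 4.8894118;  |Δ| = 1.9105882
h(4.8894118) = -6.0936526
r3 = 4.8894118 − (-6.0936526)·(-1.9105882)/(-22.3336526) = 5.4107085;  |Δ| = 0.5212968
h(5.4107085) = -0.7242332
r4 = 5.4107085 − (-0.7242332)·(0.5212968)/(5.3694194) = 5.4810216;  |Δ| = 0.0703131
h(5.4810216) = 0.0415979
r5 = 5.4810216 − 0.0415979·(0.0703131)/(0.7658311) = 5.4772024;  |Δ| = 0.0038192
|r5 − r4| = 0.0038192 < 0.01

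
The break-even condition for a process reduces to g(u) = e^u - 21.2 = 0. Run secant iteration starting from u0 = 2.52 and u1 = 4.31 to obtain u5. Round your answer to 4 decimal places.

g(2.52) = -8.771403, g(4.31) = 53.240489
u2 = 4.310000 − 53.240489·(4.310000 − 2.520000) / (53.240489 − (-8.771403)) = 4.310000 − (95.300475)/(62.011892) = 2.773190
g(2.773190) = -5.190371
u3 = 2.773190 − (-5.190371)·(2.773190 − 4.310000) / (-5.190371 − 53.240489) = 2.773190 − (7.976613)/(-58.430860) = 2.909704
g(2.909704) = -2.848634
u4 = 2.909704 − (-2.848634)·(2.909704 − 2.773190) / (-2.848634 − (-5.190371)) = 2.909704 − (-0.388878)/(2.341738) = 3.075768
g(3.075768) = 0.466509
u5 = 3.075768 − 0.466509·(3.075768 − 2.909704) / (0.466509 − (-2.848634)) = 3.075768 − (0.077470)/(3.315142) = 3.052399

3.0524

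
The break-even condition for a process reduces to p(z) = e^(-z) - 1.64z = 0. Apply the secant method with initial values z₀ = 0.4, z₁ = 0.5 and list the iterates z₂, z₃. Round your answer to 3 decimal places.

0.406, 0.406

p(0.4) = 0.01432, p(0.5) = -0.21347
z₂ = 0.50000 − (-0.21347)·(0.50000 − 0.40000) / (-0.21347 − 0.01432) = 0.50000 − (-0.02135)/(-0.22779) = 0.40629
p(0.40629) = -0.00019
z₃ = 0.40629 − (-0.00019)·(0.40629 − 0.50000) / (-0.00019 − (-0.21347)) = 0.40629 − (0.00002)/(0.21328) = 0.40620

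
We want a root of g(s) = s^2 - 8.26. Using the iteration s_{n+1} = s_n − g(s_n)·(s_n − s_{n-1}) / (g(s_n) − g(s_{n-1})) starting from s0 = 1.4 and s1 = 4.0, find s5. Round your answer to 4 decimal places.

g(1.4) = -6.300000, g(4.0) = 7.740000
s2 = 4.000000 − 7.740000·(4.000000 − 1.400000) / (7.740000 − (-6.300000)) = 4.000000 − (20.124000)/(14.040000) = 2.566667
g(2.566667) = -1.672222
s3 = 2.566667 − (-1.672222)·(2.566667 − 4.000000) / (-1.672222 − 7.740000) = 2.566667 − (2.396852)/(-9.412222) = 2.821320
g(2.821320) = -0.300155
s4 = 2.821320 − (-0.300155)·(2.821320 − 2.566667) / (-0.300155 − (-1.672222)) = 2.821320 − (-0.076435)/(1.372068) = 2.877028
g(2.877028) = 0.017290
s5 = 2.877028 − 0.017290·(2.877028 − 2.821320) / (0.017290 − (-0.300155)) = 2.877028 − (0.000963)/(0.317444) = 2.873994

2.8740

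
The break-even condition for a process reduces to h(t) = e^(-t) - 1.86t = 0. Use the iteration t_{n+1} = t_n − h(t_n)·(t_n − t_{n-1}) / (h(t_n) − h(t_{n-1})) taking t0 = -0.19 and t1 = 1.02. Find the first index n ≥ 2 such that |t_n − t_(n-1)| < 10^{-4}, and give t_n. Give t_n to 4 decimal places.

h(-0.19) = 1.562650, h(1.02) = -1.536605
t2 = 1.020000 − (-1.536605)·(1.210000)/(-3.099255) = 0.420084;  |Δ| = 0.599916
h(0.420084) = -0.124365
t3 = 0.420084 − (-0.124365)·(-0.599916)/(1.412240) = 0.367254;  |Δ| = 0.052830
h(0.367254) = 0.009541
t4 = 0.367254 − 0.009541·(-0.052830)/(0.133906) = 0.371018;  |Δ| = 0.003764
h(0.371018) = -0.000063
t5 = 0.371018 − (-0.000063)·(0.003764)/(-0.009603) = 0.370994;  |Δ| = 0.000025
|t5 − t4| = 0.000025 < 10^{-4}

n = 5, t_n = 0.3710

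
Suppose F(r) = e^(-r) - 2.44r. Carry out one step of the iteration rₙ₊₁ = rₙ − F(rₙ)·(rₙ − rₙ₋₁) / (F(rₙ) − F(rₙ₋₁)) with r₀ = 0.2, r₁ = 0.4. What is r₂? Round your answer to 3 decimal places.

F(0.2) = 0.33073, F(0.4) = -0.30568
r₂ = 0.40000 − (-0.30568)·(0.40000 − 0.20000) / (-0.30568 − 0.33073) = 0.40000 − (-0.06114)/(-0.63641) = 0.30394

0.304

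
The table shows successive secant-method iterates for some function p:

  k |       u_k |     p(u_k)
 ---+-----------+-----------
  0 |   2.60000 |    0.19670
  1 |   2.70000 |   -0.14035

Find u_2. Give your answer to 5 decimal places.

u_2 = 2.70000 − (-0.14035)·(2.70000 − 2.60000) / (-0.14035 − 0.19670)
   = 2.70000 − (-0.0140350)/(-0.3370500) = 2.6583593

2.65836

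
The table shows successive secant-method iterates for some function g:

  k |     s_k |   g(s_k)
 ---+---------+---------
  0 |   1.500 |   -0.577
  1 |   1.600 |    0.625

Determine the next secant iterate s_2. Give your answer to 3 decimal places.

1.548

s_2 = 1.600 − 0.625·(1.600 − 1.500) / (0.625 − (-0.577))
   = 1.600 − (0.06250)/(1.20200) = 1.54800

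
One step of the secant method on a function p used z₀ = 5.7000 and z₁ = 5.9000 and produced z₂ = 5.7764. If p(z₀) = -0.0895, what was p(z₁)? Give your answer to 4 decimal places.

The secant line through (5.7000, -0.0895) and (5.9000, p(z₁)) crosses zero at z₂ = 5.7764.
So (5.7000, -0.0895), (5.9000, p(z₁)), (5.7764, 0) are collinear:
p(z₁) = -0.0895 · (5.9000 − 5.7764) / (5.7000 − 5.7764) = -0.0895 · (0.123600)/(-0.076400) = 0.144793

0.1448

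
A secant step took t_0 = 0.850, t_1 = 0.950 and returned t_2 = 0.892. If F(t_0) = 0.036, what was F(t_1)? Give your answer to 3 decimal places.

-0.050

The secant line through (0.850, 0.036) and (0.950, F(t_1)) crosses zero at t_2 = 0.892.
So (0.850, 0.036), (0.950, F(t_1)), (0.892, 0) are collinear:
F(t_1) = 0.036 · (0.950 − 0.892) / (0.850 − 0.892) = 0.036 · (0.05800)/(-0.04200) = -0.04971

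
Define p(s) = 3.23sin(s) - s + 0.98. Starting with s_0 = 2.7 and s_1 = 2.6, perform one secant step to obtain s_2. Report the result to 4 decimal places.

p(2.7) = -0.339563, p(2.6) = 0.045069
s_2 = 2.600000 − 0.045069·(2.600000 − 2.700000) / (0.045069 − (-0.339563)) = 2.600000 − (-0.004507)/(0.384632) = 2.611718

2.6117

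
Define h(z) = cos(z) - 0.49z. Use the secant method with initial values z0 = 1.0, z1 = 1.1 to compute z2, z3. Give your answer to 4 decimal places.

h(1.0) = 0.050302, h(1.1) = -0.085404
z2 = 1.100000 − (-0.085404)·(1.100000 − 1.000000) / (-0.085404 − 0.050302) = 1.100000 − (-0.008540)/(-0.135706) = 1.037067
h(1.037067) = 0.000585
z3 = 1.037067 − 0.000585·(1.037067 − 1.100000) / (0.000585 − (-0.085404)) = 1.037067 − (-0.000037)/(0.085988) = 1.037495

1.0371, 1.0375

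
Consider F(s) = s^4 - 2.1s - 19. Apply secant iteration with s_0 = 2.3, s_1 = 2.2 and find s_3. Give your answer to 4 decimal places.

2.2048

F(2.3) = 4.154100, F(2.2) = -0.194400
s_2 = 2.200000 − (-0.194400)·(2.200000 − 2.300000) / (-0.194400 − 4.154100) = 2.200000 − (0.019440)/(-4.348500) = 2.204471
F(2.204471) = -0.012799
s_3 = 2.204471 − (-0.012799)·(2.204471 − 2.200000) / (-0.012799 − (-0.194400)) = 2.204471 − (-0.000057)/(0.181601) = 2.204786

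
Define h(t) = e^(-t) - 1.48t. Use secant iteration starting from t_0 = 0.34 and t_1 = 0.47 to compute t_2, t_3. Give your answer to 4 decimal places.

0.4371, 0.4366

h(0.34) = 0.208570, h(0.47) = -0.070598
t_2 = 0.470000 − (-0.070598)·(0.470000 − 0.340000) / (-0.070598 − 0.208570) = 0.470000 − (-0.009178)/(-0.279168) = 0.437125
h(0.437125) = -0.001054
t_3 = 0.437125 − (-0.001054)·(0.437125 − 0.470000) / (-0.001054 − (-0.070598)) = 0.437125 − (0.000035)/(0.069544) = 0.436627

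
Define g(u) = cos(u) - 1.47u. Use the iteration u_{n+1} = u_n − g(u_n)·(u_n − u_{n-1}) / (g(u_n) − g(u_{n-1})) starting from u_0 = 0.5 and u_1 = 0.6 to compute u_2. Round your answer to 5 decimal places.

g(0.5) = 0.1425826, g(0.6) = -0.0566644
u_2 = 0.6000000 − (-0.0566644)·(0.6000000 − 0.5000000) / (-0.0566644 − 0.1425826) = 0.6000000 − (-0.0056664)/(-0.1992469) = 0.5715607

0.57156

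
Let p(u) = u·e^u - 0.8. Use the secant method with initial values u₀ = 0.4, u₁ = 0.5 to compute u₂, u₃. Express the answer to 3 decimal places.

p(0.4) = -0.20327, p(0.5) = 0.02436
u₂ = 0.50000 − 0.02436·(0.50000 − 0.40000) / (0.02436 − (-0.20327)) = 0.50000 − (0.00244)/(0.22763) = 0.48930
p(0.48930) = -0.00187
u₃ = 0.48930 − (-0.00187)·(0.48930 − 0.50000) / (-0.00187 − 0.02436) = 0.48930 − (0.00002)/(-0.02623) = 0.49006

0.489, 0.490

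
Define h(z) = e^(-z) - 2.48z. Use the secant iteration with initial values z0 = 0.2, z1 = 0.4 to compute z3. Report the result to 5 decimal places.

h(0.2) = 0.3227308, h(0.4) = -0.3216800
z2 = 0.4000000 − (-0.3216800)·(0.4000000 − 0.2000000) / (-0.3216800 − 0.3227308) = 0.4000000 − (-0.0643360)/(-0.6444107) = 0.3001631
h(0.3001631) = -0.0037070
z3 = 0.3001631 − (-0.0037070)·(0.3001631 − 0.4000000) / (-0.0037070 − (-0.3216800)) = 0.3001631 − (0.0003701)/(0.3179730) = 0.2989992

0.29900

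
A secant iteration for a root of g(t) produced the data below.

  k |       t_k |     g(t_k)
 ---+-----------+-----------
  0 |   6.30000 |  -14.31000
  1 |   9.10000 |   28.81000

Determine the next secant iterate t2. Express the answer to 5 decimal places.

7.22922

t2 = 9.10000 − 28.81000·(9.10000 − 6.30000) / (28.81000 − (-14.31000))
   = 9.10000 − (80.6680000)/(43.1200000) = 7.2292208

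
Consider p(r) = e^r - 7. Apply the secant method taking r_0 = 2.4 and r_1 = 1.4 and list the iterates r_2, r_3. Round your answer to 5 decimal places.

1.82262, 1.98351

p(2.4) = 4.0231764, p(1.4) = -2.9448000
r_2 = 1.4000000 − (-2.9448000)·(1.4000000 − 2.4000000) / (-2.9448000 − 4.0231764) = 1.4000000 − (2.9448000)/(-6.9679764) = 1.8226191
p(1.8226191) = -0.8119555
r_3 = 1.8226191 − (-0.8119555)·(1.8226191 − 1.4000000) / (-0.8119555 − (-2.9448000)) = 1.8226191 − (-0.3431479)/(2.1328445) = 1.9835066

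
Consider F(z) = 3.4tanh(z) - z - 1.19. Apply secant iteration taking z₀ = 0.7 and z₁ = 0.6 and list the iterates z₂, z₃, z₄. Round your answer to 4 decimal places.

0.5721, 0.5753, 0.5752

F(0.7) = 0.164850, F(0.6) = 0.035969
z₂ = 0.600000 − 0.035969·(0.600000 − 0.700000) / (0.035969 − 0.164850) = 0.600000 − (-0.003597)/(-0.128882) = 0.572092
F(0.572092) = -0.004653
z₃ = 0.572092 − (-0.004653)·(0.572092 − 0.600000) / (-0.004653 − 0.035969) = 0.572092 − (0.000130)/(-0.040621) = 0.575288
F(0.575288) = 0.000102
z₄ = 0.575288 − 0.000102·(0.575288 − 0.572092) / (0.000102 − (-0.004653)) = 0.575288 − (0.000000)/(0.004755) = 0.575220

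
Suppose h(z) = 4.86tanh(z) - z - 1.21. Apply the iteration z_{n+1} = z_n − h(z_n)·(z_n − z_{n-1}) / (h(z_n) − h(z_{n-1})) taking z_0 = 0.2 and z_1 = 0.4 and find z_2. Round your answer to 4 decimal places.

h(0.2) = -0.450756, h(0.4) = 0.236552
z_2 = 0.400000 − 0.236552·(0.400000 − 0.200000) / (0.236552 − (-0.450756)) = 0.400000 − (0.047310)/(0.687308) = 0.331166

0.3312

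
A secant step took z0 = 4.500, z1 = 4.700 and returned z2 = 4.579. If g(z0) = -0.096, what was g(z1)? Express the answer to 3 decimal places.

0.147

The secant line through (4.500, -0.096) and (4.700, g(z1)) crosses zero at z2 = 4.579.
So (4.500, -0.096), (4.700, g(z1)), (4.579, 0) are collinear:
g(z1) = -0.096 · (4.700 − 4.579) / (4.500 − 4.579) = -0.096 · (0.12100)/(-0.07900) = 0.14704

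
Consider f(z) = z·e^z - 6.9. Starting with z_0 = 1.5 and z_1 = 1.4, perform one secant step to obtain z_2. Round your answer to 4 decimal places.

f(1.5) = -0.177466, f(1.4) = -1.222720
z_2 = 1.400000 − (-1.222720)·(1.400000 − 1.500000) / (-1.222720 − (-0.177466)) = 1.400000 − (0.122272)/(-1.045254) = 1.516978

1.5170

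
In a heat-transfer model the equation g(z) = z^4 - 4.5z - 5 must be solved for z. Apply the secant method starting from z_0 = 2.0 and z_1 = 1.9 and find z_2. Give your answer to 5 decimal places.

g(2.0) = 2.0000000, g(1.9) = -0.5179000
z_2 = 1.9000000 − (-0.5179000)·(1.9000000 − 2.0000000) / (-0.5179000 − 2.0000000) = 1.9000000 − (0.0517900)/(-2.5179000) = 1.9205687

1.92057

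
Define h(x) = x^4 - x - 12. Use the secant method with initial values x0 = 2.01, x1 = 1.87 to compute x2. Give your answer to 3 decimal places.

h(2.01) = 2.31241, h(1.87) = -1.64169
x2 = 1.87000 − (-1.64169)·(1.87000 − 2.01000) / (-1.64169 − 2.31241) = 1.87000 − (0.22984)/(-3.95410) = 1.92813

1.928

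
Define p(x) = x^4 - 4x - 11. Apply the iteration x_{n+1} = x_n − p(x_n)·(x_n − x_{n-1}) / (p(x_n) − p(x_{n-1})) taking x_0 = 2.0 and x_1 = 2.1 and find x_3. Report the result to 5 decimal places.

p(2.0) = -3.0000000, p(2.1) = 0.0481000
x_2 = 2.1000000 − 0.0481000·(2.1000000 − 2.0000000) / (0.0481000 − (-3.0000000)) = 2.1000000 − (0.0048100)/(3.0481000) = 2.0984220
p(2.0984220) = -0.0039786
x_3 = 2.0984220 − (-0.0039786)·(2.0984220 − 2.1000000) / (-0.0039786 − 0.0481000) = 2.0984220 − (0.0000063)/(-0.0520786) = 2.0985425

2.09854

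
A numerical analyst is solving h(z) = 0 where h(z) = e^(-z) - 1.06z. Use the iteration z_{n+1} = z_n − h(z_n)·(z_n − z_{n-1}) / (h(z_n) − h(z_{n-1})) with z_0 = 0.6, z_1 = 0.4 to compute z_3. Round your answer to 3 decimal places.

0.546

h(0.6) = -0.08719, h(0.4) = 0.24632
z_2 = 0.40000 − 0.24632·(0.40000 − 0.60000) / (0.24632 − (-0.08719)) = 0.40000 − (-0.04926)/(0.33351) = 0.54771
h(0.54771) = -0.00231
z_3 = 0.54771 − (-0.00231)·(0.54771 − 0.40000) / (-0.00231 − 0.24632) = 0.54771 − (-0.00034)/(-0.24863) = 0.54634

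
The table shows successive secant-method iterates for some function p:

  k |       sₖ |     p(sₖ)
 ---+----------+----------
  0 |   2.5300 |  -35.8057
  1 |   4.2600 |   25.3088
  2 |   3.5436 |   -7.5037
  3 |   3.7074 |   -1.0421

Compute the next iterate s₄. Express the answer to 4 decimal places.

3.7338

s₄ = 3.7074 − (-1.0421)·(3.7074 − 3.5436) / (-1.0421 − (-7.5037))
   = 3.7074 − (-0.170696)/(6.461600) = 3.733817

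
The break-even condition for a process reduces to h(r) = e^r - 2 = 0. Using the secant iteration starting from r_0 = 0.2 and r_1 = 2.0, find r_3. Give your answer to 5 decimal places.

0.55265

h(0.2) = -0.7785972, h(2.0) = 5.3890561
r_2 = 2.0000000 − 5.3890561·(2.0000000 − 0.2000000) / (5.3890561 − (-0.7785972)) = 2.0000000 − (9.7003010)/(6.1676533) = 0.4272299
h(0.4272299) = -0.4669950
r_3 = 0.4272299 − (-0.4669950)·(0.4272299 − 2.0000000) / (-0.4669950 − 5.3890561) = 0.4272299 − (0.7344758)/(-5.8560511) = 0.5526515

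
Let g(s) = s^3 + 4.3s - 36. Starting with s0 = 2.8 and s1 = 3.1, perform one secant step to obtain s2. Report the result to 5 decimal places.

2.86599

g(2.8) = -2.0080000, g(3.1) = 7.1210000
s2 = 3.1000000 − 7.1210000·(3.1000000 − 2.8000000) / (7.1210000 − (-2.0080000)) = 3.1000000 − (2.1363000)/(9.1290000) = 2.8659875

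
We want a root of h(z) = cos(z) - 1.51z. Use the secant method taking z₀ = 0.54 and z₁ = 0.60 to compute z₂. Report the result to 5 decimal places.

0.56064

h(0.54) = 0.0423087, h(0.60) = -0.0806644
z₂ = 0.6000000 − (-0.0806644)·(0.6000000 − 0.5400000) / (-0.0806644 − 0.0423087) = 0.6000000 − (-0.0048399)/(-0.1229731) = 0.5606429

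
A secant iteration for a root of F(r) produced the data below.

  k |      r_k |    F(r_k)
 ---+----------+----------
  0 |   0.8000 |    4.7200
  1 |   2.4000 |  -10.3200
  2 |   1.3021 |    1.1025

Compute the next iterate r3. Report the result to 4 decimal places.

r3 = 1.3021 − 1.1025·(1.3021 − 2.4000) / (1.1025 − (-10.3200))
   = 1.3021 − (-1.210435)/(11.422500) = 1.408069

1.4081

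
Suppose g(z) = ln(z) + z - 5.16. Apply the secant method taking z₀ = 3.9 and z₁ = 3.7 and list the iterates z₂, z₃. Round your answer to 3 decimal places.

3.820, 3.820

g(3.9) = 0.10098, g(3.7) = -0.15167
z₂ = 3.70000 − (-0.15167)·(3.70000 − 3.90000) / (-0.15167 − 0.10098) = 3.70000 − (0.03033)/(-0.25264) = 3.82006
g(3.82006) = 0.00033
z₃ = 3.82006 − 0.00033·(3.82006 − 3.70000) / (0.00033 − (-0.15167)) = 3.82006 − (0.00004)/(0.15200) = 3.81980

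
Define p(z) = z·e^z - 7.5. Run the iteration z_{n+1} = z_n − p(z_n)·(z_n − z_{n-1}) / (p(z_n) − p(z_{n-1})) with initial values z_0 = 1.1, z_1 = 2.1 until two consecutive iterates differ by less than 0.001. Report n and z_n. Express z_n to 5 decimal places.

p(1.1) = -4.1954174, p(2.1) = 9.6489568
z_2 = 2.1000000 − 9.6489568·(1.0000000)/(13.8443742) = 1.4030413;  |Δ| = 0.6969587
p(1.4030413) = -1.7930567
z_3 = 1.4030413 − (-1.7930567)·(-0.6969587)/(-11.4420135) = 1.5122604;  |Δ| = 0.1092191
p(1.5122604) = -0.6389128
z_4 = 1.5122604 − (-0.6389128)·(0.1092191)/(1.1541438) = 1.5727221;  |Δ| = 0.0604617
p(1.5727221) = 0.0801277
z_5 = 1.5727221 − 0.0801277·(0.0604617)/(0.7190405) = 1.5659844;  |Δ| = 0.0067377
p(1.5659844) = -0.0030288
z_6 = 1.5659844 − (-0.0030288)·(-0.0067377)/(-0.0831565) = 1.5662298;  |Δ| = 0.0002454
|z_6 − z_5| = 0.0002454 < 0.001

n = 6, z_n = 1.56623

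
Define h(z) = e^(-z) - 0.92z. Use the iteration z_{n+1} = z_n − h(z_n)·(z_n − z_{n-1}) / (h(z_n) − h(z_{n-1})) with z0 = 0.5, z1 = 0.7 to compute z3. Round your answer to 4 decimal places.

h(0.5) = 0.146531, h(0.7) = -0.147415
z2 = 0.700000 − (-0.147415)·(0.700000 − 0.500000) / (-0.147415 − 0.146531) = 0.700000 − (-0.029483)/(-0.293945) = 0.599699
h(0.599699) = -0.002747
z3 = 0.599699 − (-0.002747)·(0.599699 − 0.700000) / (-0.002747 − (-0.147415)) = 0.599699 − (0.000275)/(0.144668) = 0.597795

0.5978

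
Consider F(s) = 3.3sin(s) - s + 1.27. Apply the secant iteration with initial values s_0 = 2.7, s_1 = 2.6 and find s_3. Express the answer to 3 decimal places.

F(2.7) = -0.01965, F(2.6) = 0.37115
s_2 = 2.60000 − 0.37115·(2.60000 − 2.70000) / (0.37115 − (-0.01965)) = 2.60000 − (-0.03712)/(0.39080) = 2.69497
F(2.69497) = 0.00036
s_3 = 2.69497 − 0.00036·(2.69497 − 2.60000) / (0.00036 − 0.37115) = 2.69497 − (0.00003)/(-0.37079) = 2.69507

2.695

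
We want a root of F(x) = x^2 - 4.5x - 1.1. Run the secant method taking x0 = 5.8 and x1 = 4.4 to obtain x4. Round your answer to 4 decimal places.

4.7324

F(5.8) = 6.440000, F(4.4) = -1.540000
x2 = 4.400000 − (-1.540000)·(4.400000 − 5.800000) / (-1.540000 − 6.440000) = 4.400000 − (2.156000)/(-7.980000) = 4.670175
F(4.670175) = -0.305251
x3 = 4.670175 − (-0.305251)·(4.670175 − 4.400000) / (-0.305251 − (-1.540000)) = 4.670175 − (-0.082471)/(1.234749) = 4.736967
F(4.736967) = 0.022507
x4 = 4.736967 − 0.022507·(4.736967 − 4.670175) / (0.022507 − (-0.305251)) = 4.736967 − (0.001503)/(0.327758) = 4.732381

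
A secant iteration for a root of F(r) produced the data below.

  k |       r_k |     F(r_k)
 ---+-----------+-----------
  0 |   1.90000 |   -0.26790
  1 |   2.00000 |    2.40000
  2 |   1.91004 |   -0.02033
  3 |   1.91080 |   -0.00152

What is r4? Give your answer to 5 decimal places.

1.91086

r4 = 1.91080 − (-0.00152)·(1.91080 − 1.91004) / (-0.00152 − (-0.02033))
   = 1.91080 − (-0.0000012)/(0.0188100) = 1.9108614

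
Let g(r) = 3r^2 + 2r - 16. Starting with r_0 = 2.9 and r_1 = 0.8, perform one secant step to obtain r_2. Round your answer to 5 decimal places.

g(2.9) = 15.0300000, g(0.8) = -12.4800000
r_2 = 0.8000000 − (-12.4800000)·(0.8000000 − 2.9000000) / (-12.4800000 − 15.0300000) = 0.8000000 − (26.2080000)/(-27.5100000) = 1.7526718

1.75267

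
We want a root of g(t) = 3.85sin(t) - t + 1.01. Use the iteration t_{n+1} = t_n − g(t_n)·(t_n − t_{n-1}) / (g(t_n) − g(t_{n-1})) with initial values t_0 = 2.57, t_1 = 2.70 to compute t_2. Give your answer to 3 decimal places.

2.690

g(2.57) = 0.52274, g(2.70) = -0.04459
t_2 = 2.70000 − (-0.04459)·(2.70000 − 2.57000) / (-0.04459 − 0.52274) = 2.70000 − (-0.00580)/(-0.56733) = 2.68978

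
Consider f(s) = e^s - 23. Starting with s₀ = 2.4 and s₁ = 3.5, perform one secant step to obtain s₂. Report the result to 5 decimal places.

2.99634

f(2.4) = -11.9768236, f(3.5) = 10.1154520
s₂ = 3.5000000 − 10.1154520·(3.5000000 − 2.4000000) / (10.1154520 − (-11.9768236)) = 3.5000000 − (11.1269972)/(22.0922756) = 2.9963399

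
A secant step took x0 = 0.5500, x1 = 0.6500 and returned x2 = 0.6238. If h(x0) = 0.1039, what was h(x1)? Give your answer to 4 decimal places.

The secant line through (0.5500, 0.1039) and (0.6500, h(x1)) crosses zero at x2 = 0.6238.
So (0.5500, 0.1039), (0.6500, h(x1)), (0.6238, 0) are collinear:
h(x1) = 0.1039 · (0.6500 − 0.6238) / (0.5500 − 0.6238) = 0.1039 · (0.026200)/(-0.073800) = -0.036886

-0.0369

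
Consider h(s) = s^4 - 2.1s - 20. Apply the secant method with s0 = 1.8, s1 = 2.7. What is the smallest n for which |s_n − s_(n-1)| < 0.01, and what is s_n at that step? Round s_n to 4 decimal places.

n = 5, s_n = 2.2288

h(1.8) = -13.282400, h(2.7) = 27.474100
s2 = 2.700000 − 27.474100·(0.900000)/(40.756500) = 2.093307;  |Δ| = 0.606693
h(2.093307) = -5.194603
s3 = 2.093307 − (-5.194603)·(-0.606693)/(-32.668703) = 2.189776;  |Δ| = 0.096469
h(2.189776) = -1.605355
s4 = 2.189776 − (-1.605355)·(0.096469)/(3.589248) = 2.232924;  |Δ| = 0.043148
h(2.232924) = 0.170548
s5 = 2.232924 − 0.170548·(0.043148)/(1.775902) = 2.228780;  |Δ| = 0.004144
|s5 − s4| = 0.004144 < 0.01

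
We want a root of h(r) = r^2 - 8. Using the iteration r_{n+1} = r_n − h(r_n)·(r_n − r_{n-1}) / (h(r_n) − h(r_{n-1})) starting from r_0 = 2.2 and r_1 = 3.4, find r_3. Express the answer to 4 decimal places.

2.8225

h(2.2) = -3.160000, h(3.4) = 3.560000
r_2 = 3.400000 − 3.560000·(3.400000 − 2.200000) / (3.560000 − (-3.160000)) = 3.400000 − (4.272000)/(6.720000) = 2.764286
h(2.764286) = -0.358724
r_3 = 2.764286 − (-0.358724)·(2.764286 − 3.400000) / (-0.358724 − 3.560000) = 2.764286 − (0.228046)/(-3.918724) = 2.822480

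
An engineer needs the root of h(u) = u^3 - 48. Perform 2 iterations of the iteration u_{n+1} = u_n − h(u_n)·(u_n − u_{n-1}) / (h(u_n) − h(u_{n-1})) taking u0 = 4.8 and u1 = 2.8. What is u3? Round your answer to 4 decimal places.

h(4.8) = 62.592000, h(2.8) = -26.048000
u2 = 2.800000 − (-26.048000)·(2.800000 − 4.800000) / (-26.048000 − 62.592000) = 2.800000 − (52.096000)/(-88.640000) = 3.387726
h(3.387726) = -9.120140
u3 = 3.387726 − (-9.120140)·(3.387726 − 2.800000) / (-9.120140 − (-26.048000)) = 3.387726 − (-5.360140)/(16.927860) = 3.704372

3.7044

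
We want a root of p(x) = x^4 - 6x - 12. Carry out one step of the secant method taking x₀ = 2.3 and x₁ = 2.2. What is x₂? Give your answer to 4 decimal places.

p(2.3) = 2.184100, p(2.2) = -1.774400
x₂ = 2.200000 − (-1.774400)·(2.200000 − 2.300000) / (-1.774400 − 2.184100) = 2.200000 − (0.177440)/(-3.958500) = 2.244825

2.2448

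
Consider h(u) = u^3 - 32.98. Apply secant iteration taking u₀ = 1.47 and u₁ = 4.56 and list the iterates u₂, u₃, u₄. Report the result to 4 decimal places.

h(1.47) = -29.803477, h(4.56) = 61.838816
u₂ = 4.560000 − 61.838816·(4.560000 − 1.470000) / (61.838816 − (-29.803477)) = 4.560000 − (191.081941)/(91.642293) = 2.474915
h(2.474915) = -17.820634
u₃ = 2.474915 − (-17.820634)·(2.474915 − 4.560000) / (-17.820634 − 61.838816) = 2.474915 − (37.157532)/(-79.659450) = 2.941370
h(2.941370) = -7.532272
u₄ = 2.941370 − (-7.532272)·(2.941370 − 2.474915) / (-7.532272 − (-17.820634)) = 2.941370 − (-3.513464)/(10.288363) = 3.282869

2.4749, 2.9414, 3.2829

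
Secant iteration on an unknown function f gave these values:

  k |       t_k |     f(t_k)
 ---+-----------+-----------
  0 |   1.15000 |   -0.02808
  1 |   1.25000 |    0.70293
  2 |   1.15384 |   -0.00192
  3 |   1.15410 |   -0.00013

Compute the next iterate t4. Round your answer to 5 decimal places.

1.15412

t4 = 1.15410 − (-0.00013)·(1.15410 − 1.15384) / (-0.00013 − (-0.00192))
   = 1.15410 − (0.0000000)/(0.0017900) = 1.1541189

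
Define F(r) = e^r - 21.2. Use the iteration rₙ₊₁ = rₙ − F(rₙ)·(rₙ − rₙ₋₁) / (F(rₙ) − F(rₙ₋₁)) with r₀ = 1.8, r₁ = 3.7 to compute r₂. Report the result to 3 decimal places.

F(1.8) = -15.15035, F(3.7) = 19.24730
r₂ = 3.70000 − 19.24730·(3.70000 − 1.80000) / (19.24730 − (-15.15035)) = 3.70000 − (36.56988)/(34.39766) = 2.63685

2.637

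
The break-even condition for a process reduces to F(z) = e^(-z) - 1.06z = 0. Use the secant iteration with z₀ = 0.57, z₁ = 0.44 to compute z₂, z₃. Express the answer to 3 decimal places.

0.547, 0.546

F(0.57) = -0.03867, F(0.44) = 0.17764
z₂ = 0.44000 − 0.17764·(0.44000 − 0.57000) / (0.17764 − (-0.03867)) = 0.44000 − (-0.02309)/(0.21631) = 0.54676
F(0.54676) = -0.00074
z₃ = 0.54676 − (-0.00074)·(0.54676 − 0.44000) / (-0.00074 − 0.17764) = 0.54676 − (-0.00008)/(-0.17838) = 0.54631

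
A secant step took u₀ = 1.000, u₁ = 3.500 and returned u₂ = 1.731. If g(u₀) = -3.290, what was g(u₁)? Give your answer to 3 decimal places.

The secant line through (1.000, -3.290) and (3.500, g(u₁)) crosses zero at u₂ = 1.731.
So (1.000, -3.290), (3.500, g(u₁)), (1.731, 0) are collinear:
g(u₁) = -3.290 · (3.500 − 1.731) / (1.000 − 1.731) = -3.290 · (1.76900)/(-0.73100) = 7.96171

7.962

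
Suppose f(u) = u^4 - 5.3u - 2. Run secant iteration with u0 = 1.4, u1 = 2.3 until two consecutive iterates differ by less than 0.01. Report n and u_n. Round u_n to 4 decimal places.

n = 6, u_n = 1.8545

f(1.4) = -5.578400, f(2.3) = 13.794100
u2 = 2.300000 − 13.794100·(0.900000)/(19.372500) = 1.659159;  |Δ| = 0.640841
f(1.659159) = -3.215586
u3 = 1.659159 − (-3.215586)·(-0.640841)/(-17.009686) = 1.780307;  |Δ| = 0.121147
f(1.780307) = -1.389950
u4 = 1.780307 − (-1.389950)·(0.121147)/(1.825636) = 1.872542;  |Δ| = 0.092236
f(1.872542) = 0.370467
u5 = 1.872542 − 0.370467·(0.092236)/(1.760416) = 1.853132;  |Δ| = 0.019410
f(1.853132) = -0.028572
u6 = 1.853132 − (-0.028572)·(-0.019410)/(-0.399039) = 1.854522;  |Δ| = 0.001390
|u6 − u5| = 0.001390 < 0.01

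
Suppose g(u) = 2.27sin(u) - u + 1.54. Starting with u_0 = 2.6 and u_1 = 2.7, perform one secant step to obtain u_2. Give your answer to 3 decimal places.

2.637

g(2.6) = 0.11019, g(2.7) = -0.18985
u_2 = 2.70000 − (-0.18985)·(2.70000 − 2.60000) / (-0.18985 − 0.11019) = 2.70000 − (-0.01898)/(-0.30004) = 2.63672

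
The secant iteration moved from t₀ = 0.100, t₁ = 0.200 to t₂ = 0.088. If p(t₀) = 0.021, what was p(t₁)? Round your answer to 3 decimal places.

The secant line through (0.100, 0.021) and (0.200, p(t₁)) crosses zero at t₂ = 0.088.
So (0.100, 0.021), (0.200, p(t₁)), (0.088, 0) are collinear:
p(t₁) = 0.021 · (0.200 − 0.088) / (0.100 − 0.088) = 0.021 · (0.11200)/(0.01200) = 0.19600

0.196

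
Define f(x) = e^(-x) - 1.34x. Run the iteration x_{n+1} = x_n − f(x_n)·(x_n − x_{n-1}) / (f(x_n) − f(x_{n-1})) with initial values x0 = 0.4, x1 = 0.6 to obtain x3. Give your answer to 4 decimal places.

f(0.4) = 0.134320, f(0.6) = -0.255188
x2 = 0.600000 − (-0.255188)·(0.600000 − 0.400000) / (-0.255188 − 0.134320) = 0.600000 − (-0.051038)/(-0.389508) = 0.468969
f(0.468969) = -0.002772
x3 = 0.468969 − (-0.002772)·(0.468969 − 0.600000) / (-0.002772 − (-0.255188)) = 0.468969 − (0.000363)/(0.252417) = 0.467530

0.4675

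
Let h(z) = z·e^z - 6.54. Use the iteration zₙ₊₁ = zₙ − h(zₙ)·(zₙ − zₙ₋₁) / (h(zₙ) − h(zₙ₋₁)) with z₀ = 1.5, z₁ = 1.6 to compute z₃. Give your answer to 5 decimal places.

1.48362

h(1.5) = 0.1825336, h(1.6) = 1.3848519
z₂ = 1.6000000 − 1.3848519·(1.6000000 − 1.5000000) / (1.3848519 − 0.1825336) = 1.6000000 − (0.1384852)/(1.2023183) = 1.4848182
h(1.4848182) = 0.0142293
z₃ = 1.4848182 − 0.0142293·(1.4848182 − 1.6000000) / (0.0142293 − 1.3848519) = 1.4848182 − (-0.0016390)/(-1.3706226) = 1.4836224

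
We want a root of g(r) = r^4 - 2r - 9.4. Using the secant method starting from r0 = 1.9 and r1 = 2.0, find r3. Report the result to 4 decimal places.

1.9065

g(1.9) = -0.167900, g(2.0) = 2.600000
r2 = 2.000000 − 2.600000·(2.000000 − 1.900000) / (2.600000 − (-0.167900)) = 2.000000 − (0.260000)/(2.767900) = 1.906066
g(1.906066) = -0.012807
r3 = 1.906066 − (-0.012807)·(1.906066 − 2.000000) / (-0.012807 − 2.600000) = 1.906066 − (0.001203)/(-2.612807) = 1.906526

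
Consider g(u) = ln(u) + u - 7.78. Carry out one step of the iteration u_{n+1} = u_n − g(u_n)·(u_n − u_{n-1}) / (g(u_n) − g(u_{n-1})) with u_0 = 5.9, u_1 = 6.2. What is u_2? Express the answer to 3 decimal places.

5.990

g(5.9) = -0.10505, g(6.2) = 0.24455
u_2 = 6.20000 − 0.24455·(6.20000 − 5.90000) / (0.24455 − (-0.10505)) = 6.20000 − (0.07336)/(0.34960) = 5.99014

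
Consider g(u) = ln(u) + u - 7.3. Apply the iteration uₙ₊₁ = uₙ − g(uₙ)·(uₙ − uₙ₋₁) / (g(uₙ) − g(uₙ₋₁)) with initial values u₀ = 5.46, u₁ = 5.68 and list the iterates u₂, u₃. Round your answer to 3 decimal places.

5.581, 5.581

g(5.46) = -0.14255, g(5.68) = 0.11695
u₂ = 5.68000 − 0.11695·(5.68000 − 5.46000) / (0.11695 − (-0.14255)) = 5.68000 − (0.02573)/(0.25950) = 5.58085
g(5.58085) = 0.00019
u₃ = 5.58085 − 0.00019·(5.58085 − 5.68000) / (0.00019 − 0.11695) = 5.58085 − (-0.00002)/(-0.11676) = 5.58069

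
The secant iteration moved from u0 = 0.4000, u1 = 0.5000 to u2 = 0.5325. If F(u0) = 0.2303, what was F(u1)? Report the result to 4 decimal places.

0.0565

The secant line through (0.4000, 0.2303) and (0.5000, F(u1)) crosses zero at u2 = 0.5325.
So (0.4000, 0.2303), (0.5000, F(u1)), (0.5325, 0) are collinear:
F(u1) = 0.2303 · (0.5000 − 0.5325) / (0.4000 − 0.5325) = 0.2303 · (-0.032500)/(-0.132500) = 0.056489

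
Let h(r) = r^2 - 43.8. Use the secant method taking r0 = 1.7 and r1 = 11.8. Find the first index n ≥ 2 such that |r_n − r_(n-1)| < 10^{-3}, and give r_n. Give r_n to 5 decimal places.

n = 7, r_n = 6.61816

h(1.7) = -40.9100000, h(11.8) = 95.4400000
r2 = 11.8000000 − 95.4400000·(10.1000000)/(136.3500000) = 4.7303704;  |Δ| = 7.0696296
h(4.7303704) = -21.4235962
r3 = 4.7303704 − (-21.4235962)·(-7.0696296)/(-116.8635962) = 6.0263847;  |Δ| = 1.2960143
h(6.0263847) = -7.4826880
r4 = 6.0263847 − (-7.4826880)·(1.2960143)/(13.9409082) = 6.7220115;  |Δ| = 0.6956269
h(6.7220115) = 1.3854391
r5 = 6.7220115 − 1.3854391·(0.6956269)/(8.8681271) = 6.6133360;  |Δ| = 0.1086756
h(6.6133360) = -0.0637873
r6 = 6.6133360 − (-0.0637873)·(-0.1086756)/(-1.4492264) = 6.6181193;  |Δ| = 0.0047833
h(6.6181193) = -0.0004970
r7 = 6.6181193 − (-0.0004970)·(0.0047833)/(0.0632903) = 6.6181569;  |Δ| = 0.0000376
|r7 − r6| = 0.0000376 < 10^{-3}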